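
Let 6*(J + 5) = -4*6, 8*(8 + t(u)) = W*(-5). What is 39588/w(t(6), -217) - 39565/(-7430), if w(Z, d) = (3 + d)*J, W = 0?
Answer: 12344701/477006 ≈ 25.880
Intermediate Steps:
t(u) = -8 (t(u) = -8 + (0*(-5))/8 = -8 + (⅛)*0 = -8 + 0 = -8)
J = -9 (J = -5 + (-4*6)/6 = -5 + (⅙)*(-24) = -5 - 4 = -9)
w(Z, d) = -27 - 9*d (w(Z, d) = (3 + d)*(-9) = -27 - 9*d)
39588/w(t(6), -217) - 39565/(-7430) = 39588/(-27 - 9*(-217)) - 39565/(-7430) = 39588/(-27 + 1953) - 39565*(-1/7430) = 39588/1926 + 7913/1486 = 39588*(1/1926) + 7913/1486 = 6598/321 + 7913/1486 = 12344701/477006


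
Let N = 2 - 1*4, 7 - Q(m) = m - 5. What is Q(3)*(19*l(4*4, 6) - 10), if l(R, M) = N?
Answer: -432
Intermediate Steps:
Q(m) = 12 - m (Q(m) = 7 - (m - 5) = 7 - (-5 + m) = 7 + (5 - m) = 12 - m)
N = -2 (N = 2 - 4 = -2)
l(R, M) = -2
Q(3)*(19*l(4*4, 6) - 10) = (12 - 1*3)*(19*(-2) - 10) = (12 - 3)*(-38 - 10) = 9*(-48) = -432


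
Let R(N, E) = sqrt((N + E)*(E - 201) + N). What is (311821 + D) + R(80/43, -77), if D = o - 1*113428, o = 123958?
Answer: 322351 + sqrt(38626814)/43 ≈ 3.2250e+5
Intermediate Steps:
D = 10530 (D = 123958 - 1*113428 = 123958 - 113428 = 10530)
R(N, E) = sqrt(N + (-201 + E)*(E + N)) (R(N, E) = sqrt((E + N)*(-201 + E) + N) = sqrt((-201 + E)*(E + N) + N) = sqrt(N + (-201 + E)*(E + N)))
(311821 + D) + R(80/43, -77) = (311821 + 10530) + sqrt((-77)**2 - 201*(-77) - 16000/43 - 6160/43) = 322351 + sqrt(5929 + 15477 - 16000/43 - 6160/43) = 322351 + sqrt(898298/43) = 322351 + sqrt(38626814)/43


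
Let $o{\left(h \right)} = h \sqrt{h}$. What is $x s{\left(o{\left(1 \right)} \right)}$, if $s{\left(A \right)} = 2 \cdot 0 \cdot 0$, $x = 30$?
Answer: $0$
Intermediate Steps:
$o{\left(h \right)} = h^{\frac{3}{2}}$
$s{\left(A \right)} = 0$ ($s{\left(A \right)} = 0 \cdot 0 = 0$)
$x s{\left(o{\left(1 \right)} \right)} = 30 \cdot 0 = 0$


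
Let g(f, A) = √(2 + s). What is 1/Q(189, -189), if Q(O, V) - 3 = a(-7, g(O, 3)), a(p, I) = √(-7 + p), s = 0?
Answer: 3/23 - I*√14/23 ≈ 0.13043 - 0.16268*I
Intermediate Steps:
g(f, A) = √2 (g(f, A) = √(2 + 0) = √2)
Q(O, V) = 3 + I*√14 (Q(O, V) = 3 + √(-7 - 7) = 3 + √(-14) = 3 + I*√14)
1/Q(189, -189) = 1/(3 + I*√14)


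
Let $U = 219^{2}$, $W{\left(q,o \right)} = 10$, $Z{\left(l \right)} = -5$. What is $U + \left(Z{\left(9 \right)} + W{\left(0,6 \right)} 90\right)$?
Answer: $48856$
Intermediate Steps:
$U = 47961$
$U + \left(Z{\left(9 \right)} + W{\left(0,6 \right)} 90\right) = 47961 + \left(-5 + 10 \cdot 90\right) = 47961 + \left(-5 + 900\right) = 47961 + 895 = 48856$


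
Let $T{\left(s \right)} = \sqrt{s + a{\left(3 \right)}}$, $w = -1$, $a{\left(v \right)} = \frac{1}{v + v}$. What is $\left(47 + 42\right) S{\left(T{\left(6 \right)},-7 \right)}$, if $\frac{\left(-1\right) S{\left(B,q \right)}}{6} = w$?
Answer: $534$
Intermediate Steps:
$a{\left(v \right)} = \frac{1}{2 v}$
$T{\left(s \right)} = \sqrt{\frac{1}{6} + s}$ ($T{\left(s \right)} = \sqrt{s + \frac{1}{2 \cdot 3}} = \sqrt{s + \frac{1}{2} \cdot \frac{1}{3}} = \sqrt{s + \frac{1}{6}} = \sqrt{\frac{1}{6} + s}$)
$S{\left(B,q \right)} = 6$ ($S{\left(B,q \right)} = \left(-6\right) \left(-1\right) = 6$)
$\left(47 + 42\right) S{\left(T{\left(6 \right)},-7 \right)} = \left(47 + 42\right) 6 = 89 \cdot 6 = 534$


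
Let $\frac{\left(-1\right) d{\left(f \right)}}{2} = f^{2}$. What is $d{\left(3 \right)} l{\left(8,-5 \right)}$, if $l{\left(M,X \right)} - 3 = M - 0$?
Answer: $-198$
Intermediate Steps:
$l{\left(M,X \right)} = 3 + M$ ($l{\left(M,X \right)} = 3 + \left(M - 0\right) = 3 + \left(M + 0\right) = 3 + M$)
$d{\left(f \right)} = - 2 f^{2}$
$d{\left(3 \right)} l{\left(8,-5 \right)} = - 2 \cdot 3^{2} \left(3 + 8\right) = \left(-2\right) 9 \cdot 11 = \left(-18\right) 11 = -198$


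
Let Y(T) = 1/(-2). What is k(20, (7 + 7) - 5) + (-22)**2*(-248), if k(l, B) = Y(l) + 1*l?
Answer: -240025/2 ≈ -1.2001e+5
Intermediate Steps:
Y(T) = -1/2
k(l, B) = -1/2 + l (k(l, B) = -1/2 + 1*l = -1/2 + l)
k(20, (7 + 7) - 5) + (-22)**2*(-248) = (-1/2 + 20) + (-22)**2*(-248) = 39/2 + 484*(-248) = 39/2 - 120032 = -240025/2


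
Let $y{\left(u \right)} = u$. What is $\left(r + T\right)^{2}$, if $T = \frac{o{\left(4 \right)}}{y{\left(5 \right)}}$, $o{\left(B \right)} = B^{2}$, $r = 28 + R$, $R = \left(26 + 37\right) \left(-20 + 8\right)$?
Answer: $\frac{13133376}{25} \approx 5.2534 \cdot 10^{5}$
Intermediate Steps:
$R = -756$ ($R = 63 \left(-12\right) = -756$)
$r = -728$ ($r = 28 - 756 = -728$)
$T = \frac{16}{5}$ ($T = \frac{4^{2}}{5} = 16 \cdot \frac{1}{5} = \frac{16}{5} \approx 3.2$)
$\left(r + T\right)^{2} = \left(-728 + \frac{16}{5}\right)^{2} = \left(- \frac{3624}{5}\right)^{2} = \frac{13133376}{25}$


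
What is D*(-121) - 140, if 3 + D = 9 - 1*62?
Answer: 6636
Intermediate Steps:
D = -56 (D = -3 + (9 - 1*62) = -3 + (9 - 62) = -3 - 53 = -56)
D*(-121) - 140 = -56*(-121) - 140 = 6776 - 140 = 6636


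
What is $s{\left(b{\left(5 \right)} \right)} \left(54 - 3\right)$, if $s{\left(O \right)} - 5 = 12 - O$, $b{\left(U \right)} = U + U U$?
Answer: $-663$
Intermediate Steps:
$b{\left(U \right)} = U + U^{2}$
$s{\left(O \right)} = 17 - O$ ($s{\left(O \right)} = 5 - \left(-12 + O\right) = 17 - O$)
$s{\left(b{\left(5 \right)} \right)} \left(54 - 3\right) = \left(17 - 5 \left(1 + 5\right)\right) \left(54 - 3\right) = \left(17 - 5 \cdot 6\right) 51 = \left(17 - 30\right) 51 = \left(-13\right) 51 = -663$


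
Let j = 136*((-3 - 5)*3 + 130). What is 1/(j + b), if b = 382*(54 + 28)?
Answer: 1/45740 ≈ 2.1863e-5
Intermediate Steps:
j = 14416 (j = 136*(-8*3 + 130) = 136*(-24 + 130) = 136*106 = 14416)
b = 31324 (b = 382*82 = 31324)
1/(j + b) = 1/(14416 + 31324) = 1/45740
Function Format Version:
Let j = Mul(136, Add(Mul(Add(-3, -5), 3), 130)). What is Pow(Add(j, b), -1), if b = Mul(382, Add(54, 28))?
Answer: Rational(1, 45740) ≈ 2.1863e-5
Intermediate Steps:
j = 14416 (j = Mul(136, Add(Mul(-8, 3), 130)) = Mul(136, Add(-24, 130)) = Mul(136, 106) = 14416)
b = 31324 (b = Mul(382, 82) = 31324)
Pow(Add(j, b), -1) = Pow(Add(14416, 31324), -1) = Pow(45740, -1) = Rational(1, 45740)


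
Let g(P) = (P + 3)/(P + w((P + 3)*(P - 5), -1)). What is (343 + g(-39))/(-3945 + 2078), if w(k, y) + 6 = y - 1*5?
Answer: -5843/31739 ≈ -0.18410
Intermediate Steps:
w(k, y) = -11 + y (w(k, y) = -6 + (y - 1*5) = -6 + (y - 5) = -6 + (-5 + y) = -11 + y)
g(P) = (3 + P)/(-12 + P) (g(P) = (P + 3)/(P + (-11 - 1)) = (3 + P)/(P - 12) = (3 + P)/(-12 + P))
(343 + g(-39))/(-3945 + 2078) = (343 + (3 - 39)/(-12 - 39))/(-3945 + 2078) = (343 - 36/(-51))/(-1867) = (343 - 1/51*(-36))*(-1/1867) = (343 + 12/17)*(-1/1867) = (5843/17)*(-1/1867) = -5843/31739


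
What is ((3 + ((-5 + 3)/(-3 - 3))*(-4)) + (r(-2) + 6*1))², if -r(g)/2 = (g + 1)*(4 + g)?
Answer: 1225/9 ≈ 136.11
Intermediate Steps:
r(g) = -2*(1 + g)*(4 + g) (r(g) = -2*(g + 1)*(4 + g) = -2*(1 + g)*(4 + g))
((3 + ((-5 + 3)/(-3 - 3))*(-4)) + (r(-2) + 6*1))² = ((3 + ((-5 + 3)/(-3 - 3))*(-4)) + ((-8 - 10*(-2) - 2*(-2)²) + 6*1))² = ((3 - 2/(-6)*(-4)) + ((-8 + 20 - 2*4) + 6))² = ((3 - 2*(-⅙)*(-4)) + ((-8 + 20 - 8) + 6))² = ((3 + (⅓)*(-4)) + (4 + 6))² = ((3 - 4/3) + 10)² = (5/3 + 10)² = (35/3)² = 1225/9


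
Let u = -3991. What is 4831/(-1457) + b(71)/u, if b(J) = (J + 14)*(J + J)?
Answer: -36866511/5814887 ≈ -6.3400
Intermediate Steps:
b(J) = 2*J*(14 + J) (b(J) = (14 + J)*(2*J) = 2*J*(14 + J))
4831/(-1457) + b(71)/u = 4831/(-1457) + (2*71*(14 + 71))/(-3991) = 4831*(-1/1457) + (2*71*85)*(-1/3991) = -4831/1457 + 12070*(-1/3991) = -4831/1457 - 12070/3991 = -36866511/5814887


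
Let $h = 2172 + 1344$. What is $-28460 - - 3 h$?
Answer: $-17912$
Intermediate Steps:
$h = 3516$
$-28460 - - 3 h = -28460 - \left(-3\right) 3516 = -28460 - -10548 = -28460 + 10548 = -17912$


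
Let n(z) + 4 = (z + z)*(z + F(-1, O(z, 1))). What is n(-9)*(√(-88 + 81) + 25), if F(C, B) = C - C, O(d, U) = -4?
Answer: 3950 + 158*I*√7 ≈ 3950.0 + 418.03*I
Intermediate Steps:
F(C, B) = 0
n(z) = -4 + 2*z² (n(z) = -4 + (z + z)*(z + 0) = -4 + (2*z)*z = -4 + 2*z²)
n(-9)*(√(-88 + 81) + 25) = (-4 + 2*(-9)²)*(√(-88 + 81) + 25) = (-4 + 2*81)*(√(-7) + 25) = (-4 + 162)*(I*√7 + 25) = 158*(25 + I*√7) = 3950 + 158*I*√7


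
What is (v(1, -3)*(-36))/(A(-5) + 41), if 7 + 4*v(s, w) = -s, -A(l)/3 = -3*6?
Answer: 72/95 ≈ 0.75789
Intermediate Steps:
A(l) = 54 (A(l) = -(-9)*6 = -3*(-18) = 54)
v(s, w) = -7/4 - s/4 (v(s, w) = -7/4 + (-s)/4 = -7/4 - s/4)
(v(1, -3)*(-36))/(A(-5) + 41) = ((-7/4 - ¼*1)*(-36))/(54 + 41) = ((-7/4 - ¼)*(-36))/95 = -2*(-36)*(1/95) = 72*(1/95) = 72/95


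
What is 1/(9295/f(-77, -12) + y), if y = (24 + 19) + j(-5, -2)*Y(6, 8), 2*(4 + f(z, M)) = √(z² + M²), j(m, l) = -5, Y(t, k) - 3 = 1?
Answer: -286927/335568219 + 18590*√6073/335568219 ≈ 0.0034621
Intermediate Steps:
Y(t, k) = 4 (Y(t, k) = 3 + 1 = 4)
f(z, M) = -4 + √(M² + z²)/2 (f(z, M) = -4 + √(z² + M²)/2 = -4 + √(M² + z²)/2)
y = 23 (y = (24 + 19) - 5*4 = 43 - 20 = 23)
1/(9295/f(-77, -12) + y) = 1/(9295/(-4 + √((-12)² + (-77)²)/2) + 23) = 1/(9295/(-4 + √(144 + 5929)/2) + 23) = 1/(9295/(-4 + √6073/2) + 23) = 1/(23 + 9295/(-4 + √6073/2))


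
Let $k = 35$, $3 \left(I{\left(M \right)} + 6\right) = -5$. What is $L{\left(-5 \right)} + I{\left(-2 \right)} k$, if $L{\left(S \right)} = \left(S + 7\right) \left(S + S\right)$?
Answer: $- \frac{865}{3} \approx -288.33$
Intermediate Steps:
$I{\left(M \right)} = - \frac{23}{3}$ ($I{\left(M \right)} = -6 + \frac{1}{3} \left(-5\right) = -6 - \frac{5}{3} = - \frac{23}{3}$)
$L{\left(S \right)} = 2 S \left(7 + S\right)$ ($L{\left(S \right)} = \left(7 + S\right) 2 S = 2 S \left(7 + S\right)$)
$L{\left(-5 \right)} + I{\left(-2 \right)} k = 2 \left(-5\right) \left(7 - 5\right) - \frac{805}{3} = 2 \left(-5\right) 2 - \frac{805}{3} = -20 - \frac{805}{3} = - \frac{865}{3}$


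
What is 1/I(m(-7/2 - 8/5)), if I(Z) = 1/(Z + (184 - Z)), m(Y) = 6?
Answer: 184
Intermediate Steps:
I(Z) = 1/184
1/I(m(-7/2 - 8/5)) = 1/(1/184) = 184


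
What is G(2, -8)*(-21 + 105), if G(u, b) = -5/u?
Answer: -210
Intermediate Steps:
G(2, -8)*(-21 + 105) = (-5/2)*(-21 + 105) = -5*1/2*84 = -5/2*84 = -210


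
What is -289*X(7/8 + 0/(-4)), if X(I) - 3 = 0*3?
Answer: -867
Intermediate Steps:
X(I) = 3 (X(I) = 3 + 0*3 = 3 + 0 = 3)
-289*X(7/8 + 0/(-4)) = -289*3 = -867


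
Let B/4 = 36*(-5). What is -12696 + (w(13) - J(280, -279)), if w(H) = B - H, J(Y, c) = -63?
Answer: -13366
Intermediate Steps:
B = -720 (B = 4*(36*(-5)) = 4*(-180) = -720)
w(H) = -720 - H
-12696 + (w(13) - J(280, -279)) = -12696 + ((-720 - 1*13) - 1*(-63)) = -12696 + ((-720 - 13) + 63) = -12696 + (-733 + 63) = -12696 - 670 = -13366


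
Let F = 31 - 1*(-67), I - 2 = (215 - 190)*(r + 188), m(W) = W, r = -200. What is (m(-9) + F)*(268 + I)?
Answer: -2670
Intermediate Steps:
I = -298 (I = 2 + (215 - 190)*(-200 + 188) = 2 + 25*(-12) = 2 - 300 = -298)
F = 98 (F = 31 + 67 = 98)
(m(-9) + F)*(268 + I) = (-9 + 98)*(268 - 298) = 89*(-30) = -2670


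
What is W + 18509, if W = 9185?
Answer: 27694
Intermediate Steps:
W + 18509 = 9185 + 18509 = 27694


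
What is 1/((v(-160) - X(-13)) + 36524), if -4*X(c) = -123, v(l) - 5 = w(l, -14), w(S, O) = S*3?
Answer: 4/144073 ≈ 2.7764e-5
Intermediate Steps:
w(S, O) = 3*S
v(l) = 5 + 3*l
X(c) = 123/4 (X(c) = -¼*(-123) = 123/4)
1/((v(-160) - X(-13)) + 36524) = 1/(((5 + 3*(-160)) - 1*123/4) + 36524) = 1/(((5 - 480) - 123/4) + 36524) = 1/((-475 - 123/4) + 36524) = 1/(-2023/4 + 36524) = 1/(144073/4) = 4/144073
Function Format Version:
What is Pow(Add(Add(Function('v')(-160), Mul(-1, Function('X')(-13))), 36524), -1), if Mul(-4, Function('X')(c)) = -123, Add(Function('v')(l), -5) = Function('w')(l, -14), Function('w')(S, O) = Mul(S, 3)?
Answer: Rational(4, 144073) ≈ 2.7764e-5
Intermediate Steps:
Function('w')(S, O) = Mul(3, S)
Function('v')(l) = Add(5, Mul(3, l))
Function('X')(c) = Rational(123, 4) (Function('X')(c) = Mul(Rational(-1, 4), -123) = Rational(123, 4))
Pow(Add(Add(Function('v')(-160), Mul(-1, Function('X')(-13))), 36524), -1) = Pow(Add(Add(Add(5, Mul(3, -160)), Mul(-1, Rational(123, 4))), 36524), -1) = Pow(Add(Add(Add(5, -480), Rational(-123, 4)), 36524), -1) = Pow(Add(Add(-475, Rational(-123, 4)), 36524), -1) = Pow(Add(Rational(-2023, 4), 36524), -1) = Pow(Rational(144073, 4), -1) = Rational(4, 144073)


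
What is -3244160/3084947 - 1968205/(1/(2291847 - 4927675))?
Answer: 16004241827317672620/3084947 ≈ 5.1879e+12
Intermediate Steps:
-3244160/3084947 - 1968205/(1/(2291847 - 4927675)) = -3244160*1/3084947 - 1968205/(1/(-2635828)) = -3244160/3084947 - 1968205/(-1/2635828) = -3244160/3084947 - 1968205*(-2635828) = -3244160/3084947 + 5187849848740 = 16004241827317672620/3084947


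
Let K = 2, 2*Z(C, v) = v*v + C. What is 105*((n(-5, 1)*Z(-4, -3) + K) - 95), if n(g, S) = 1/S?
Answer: -19005/2 ≈ -9502.5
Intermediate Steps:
Z(C, v) = C/2 + v**2/2 (Z(C, v) = (v*v + C)/2 = (v**2 + C)/2 = (C + v**2)/2 = C/2 + v**2/2)
105*((n(-5, 1)*Z(-4, -3) + K) - 95) = 105*((((1/2)*(-4) + (1/2)*(-3)**2)/1 + 2) - 95) = 105*((1*(-2 + (1/2)*9) + 2) - 95) = 105*((1*(-2 + 9/2) + 2) - 95) = 105*((1*(5/2) + 2) - 95) = 105*((5/2 + 2) - 95) = 105*(9/2 - 95) = 105*(-181/2) = -19005/2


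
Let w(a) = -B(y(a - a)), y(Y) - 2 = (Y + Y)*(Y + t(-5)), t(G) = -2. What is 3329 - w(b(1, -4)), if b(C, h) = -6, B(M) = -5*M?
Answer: 3319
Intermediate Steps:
y(Y) = 2 + 2*Y*(-2 + Y) (y(Y) = 2 + (Y + Y)*(Y - 2) = 2 + (2*Y)*(-2 + Y) = 2 + 2*Y*(-2 + Y))
w(a) = 10 (w(a) = -(-5)*(2 - 4*(a - a) + 2*(a - a)²) = -(-5)*(2 - 4*0 + 2*0²) = -(-5)*(2 + 0 + 2*0) = -(-5)*(2 + 0 + 0) = -(-5)*2 = -1*(-10) = 10)
3329 - w(b(1, -4)) = 3329 - 1*10 = 3329 - 10 = 3319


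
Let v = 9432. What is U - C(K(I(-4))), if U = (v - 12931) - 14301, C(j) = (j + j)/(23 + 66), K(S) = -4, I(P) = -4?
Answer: -1584192/89 ≈ -17800.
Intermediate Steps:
C(j) = 2*j/89 (C(j) = (2*j)/89 = (2*j)*(1/89) = 2*j/89)
U = -17800 (U = (9432 - 12931) - 14301 = -3499 - 14301 = -17800)
U - C(K(I(-4))) = -17800 - 2*(-4)/89 = -17800 - 1*(-8/89) = -17800 + 8/89 = -1584192/89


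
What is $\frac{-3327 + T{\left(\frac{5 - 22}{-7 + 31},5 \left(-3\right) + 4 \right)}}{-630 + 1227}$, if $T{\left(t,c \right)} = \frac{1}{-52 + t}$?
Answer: $- \frac{1402893}{251735} \approx -5.5729$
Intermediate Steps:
$\frac{-3327 + T{\left(\frac{5 - 22}{-7 + 31},5 \left(-3\right) + 4 \right)}}{-630 + 1227} = \frac{-3327 + \frac{1}{-52 + \frac{5 - 22}{-7 + 31}}}{-630 + 1227} = \frac{-3327 + \frac{1}{-52 - \frac{17}{24}}}{597} = \left(-3327 + \frac{1}{-52 - \frac{17}{24}}\right) \frac{1}{597} = \left(-3327 + \frac{1}{- \frac{1265}{24}}\right) \frac{1}{597} = \left(-3327 - \frac{24}{1265}\right) \frac{1}{597} = \left(- \frac{4208679}{1265}\right) \frac{1}{597} = - \frac{1402893}{251735}$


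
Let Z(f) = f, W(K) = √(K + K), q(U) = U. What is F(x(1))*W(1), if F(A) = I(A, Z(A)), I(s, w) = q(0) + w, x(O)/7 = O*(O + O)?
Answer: 14*√2 ≈ 19.799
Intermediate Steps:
x(O) = 14*O² (x(O) = 7*(O*(O + O)) = 7*(O*(2*O)) = 7*(2*O²) = 14*O²)
W(K) = √2*√K (W(K) = √(2*K) = √2*√K)
I(s, w) = w (I(s, w) = 0 + w = w)
F(A) = A
F(x(1))*W(1) = (14*1²)*(√2*√1) = (14*1)*(√2*1) = 14*√2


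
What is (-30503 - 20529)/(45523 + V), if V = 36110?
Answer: -51032/81633 ≈ -0.62514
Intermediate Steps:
(-30503 - 20529)/(45523 + V) = (-30503 - 20529)/(45523 + 36110) = -51032/81633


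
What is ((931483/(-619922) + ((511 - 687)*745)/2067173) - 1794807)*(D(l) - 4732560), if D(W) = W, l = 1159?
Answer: 10882326801635319335479941/1281486020506 ≈ 8.4920e+12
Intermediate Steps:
((931483/(-619922) + ((511 - 687)*745)/2067173) - 1794807)*(D(l) - 4732560) = ((931483/(-619922) + ((511 - 687)*745)/2067173) - 1794807)*(1159 - 4732560) = ((931483*(-1/619922) - 176*745*(1/2067173)) - 1794807)*(-4731401) = ((-931483/619922 - 131120*1/2067173) - 1794807)*(-4731401) = ((-931483/619922 - 131120/2067173) - 1794807)*(-4731401) = (-2006820680199/1281486020506 - 1794807)*(-4731401) = -2300022086826992541/1281486020506*(-4731401) = 10882326801635319335479941/1281486020506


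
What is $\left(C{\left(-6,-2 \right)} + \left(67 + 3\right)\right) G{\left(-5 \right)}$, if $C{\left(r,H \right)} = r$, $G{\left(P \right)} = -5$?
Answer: $-320$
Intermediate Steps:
$\left(C{\left(-6,-2 \right)} + \left(67 + 3\right)\right) G{\left(-5 \right)} = \left(-6 + \left(67 + 3\right)\right) \left(-5\right) = \left(-6 + 70\right) \left(-5\right) = 64 \left(-5\right) = -320$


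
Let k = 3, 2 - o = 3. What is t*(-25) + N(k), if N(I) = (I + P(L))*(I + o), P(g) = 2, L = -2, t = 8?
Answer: -190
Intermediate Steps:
o = -1 (o = 2 - 1*3 = 2 - 3 = -1)
N(I) = (-1 + I)*(2 + I) (N(I) = (I + 2)*(I - 1) = (2 + I)*(-1 + I) = (-1 + I)*(2 + I))
t*(-25) + N(k) = 8*(-25) + (-2 + 3 + 3**2) = -200 + (-2 + 3 + 9) = -200 + 10 = -190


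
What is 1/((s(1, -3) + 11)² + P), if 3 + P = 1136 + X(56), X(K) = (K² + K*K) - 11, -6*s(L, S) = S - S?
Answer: 1/7515 ≈ 0.00013307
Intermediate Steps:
s(L, S) = 0 (s(L, S) = -(S - S)/6 = -⅙*0 = 0)
X(K) = -11 + 2*K² (X(K) = (K² + K²) - 11 = 2*K² - 11 = -11 + 2*K²)
P = 7394 (P = -3 + (1136 + (-11 + 2*56²)) = -3 + (1136 + (-11 + 2*3136)) = -3 + (1136 + (-11 + 6272)) = -3 + (1136 + 6261) = -3 + 7397 = 7394)
1/((s(1, -3) + 11)² + P) = 1/((0 + 11)² + 7394) = 1/(11² + 7394) = 1/(121 + 7394) = 1/7515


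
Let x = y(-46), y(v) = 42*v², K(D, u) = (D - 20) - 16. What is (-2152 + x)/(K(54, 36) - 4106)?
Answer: -10840/511 ≈ -21.213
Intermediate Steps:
K(D, u) = -36 + D (K(D, u) = (-20 + D) - 16 = -36 + D)
x = 88872 (x = 42*(-46)² = 42*2116 = 88872)
(-2152 + x)/(K(54, 36) - 4106) = (-2152 + 88872)/((-36 + 54) - 4106) = 86720/(18 - 4106) = 86720/(-4088) = 86720*(-1/4088) = -10840/511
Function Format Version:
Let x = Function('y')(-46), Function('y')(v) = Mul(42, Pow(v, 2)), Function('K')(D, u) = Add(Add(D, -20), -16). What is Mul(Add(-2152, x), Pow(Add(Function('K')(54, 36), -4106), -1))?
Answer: Rational(-10840, 511) ≈ -21.213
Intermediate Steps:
Function('K')(D, u) = Add(-36, D) (Function('K')(D, u) = Add(Add(-20, D), -16) = Add(-36, D))
x = 88872 (x = Mul(42, Pow(-46, 2)) = Mul(42, 2116) = 88872)
Mul(Add(-2152, x), Pow(Add(Function('K')(54, 36), -4106), -1)) = Mul(Add(-2152, 88872), Pow(Add(Add(-36, 54), -4106), -1)) = Mul(86720, Pow(Add(18, -4106), -1)) = Mul(86720, Pow(-4088, -1)) = Mul(86720, Rational(-1, 4088)) = Rational(-10840, 511)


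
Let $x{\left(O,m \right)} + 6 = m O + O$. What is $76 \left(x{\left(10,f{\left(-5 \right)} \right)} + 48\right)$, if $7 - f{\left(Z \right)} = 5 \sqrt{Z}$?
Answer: $9272 - 3800 i \sqrt{5} \approx 9272.0 - 8497.1 i$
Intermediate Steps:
$f{\left(Z \right)} = 7 - 5 \sqrt{Z}$
$x{\left(O,m \right)} = -6 + O + O m$ ($x{\left(O,m \right)} = -6 + \left(m O + O\right) = -6 + \left(O m + O\right) = -6 + \left(O + O m\right) = -6 + O + O m$)
$76 \left(x{\left(10,f{\left(-5 \right)} \right)} + 48\right) = 76 \left(\left(-6 + 10 + 10 \left(7 - 5 \sqrt{-5}\right)\right) + 48\right) = 76 \left(\left(-6 + 10 + 10 \left(7 - 5 i \sqrt{5}\right)\right) + 48\right) = 76 \left(\left(-6 + 10 + \left(70 - 50 i \sqrt{5}\right)\right) + 48\right) = 76 \left(\left(74 - 50 i \sqrt{5}\right) + 48\right) = 76 \left(122 - 50 i \sqrt{5}\right) = 9272 - 3800 i \sqrt{5}$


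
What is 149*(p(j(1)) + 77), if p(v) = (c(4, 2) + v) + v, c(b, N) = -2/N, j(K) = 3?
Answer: 12218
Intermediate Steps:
p(v) = -1 + 2*v (p(v) = (-2/2 + v) + v = (-2*½ + v) + v = (-1 + v) + v = -1 + 2*v)
149*(p(j(1)) + 77) = 149*((-1 + 2*3) + 77) = 149*((-1 + 6) + 77) = 149*(5 + 77) = 149*82 = 12218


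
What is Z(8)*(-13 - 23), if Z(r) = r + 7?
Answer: -540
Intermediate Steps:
Z(r) = 7 + r
Z(8)*(-13 - 23) = (7 + 8)*(-13 - 23) = 15*(-36) = -540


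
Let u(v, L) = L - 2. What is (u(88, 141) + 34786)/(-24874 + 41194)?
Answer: 6985/3264 ≈ 2.1400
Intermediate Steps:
u(v, L) = -2 + L
(u(88, 141) + 34786)/(-24874 + 41194) = ((-2 + 141) + 34786)/(-24874 + 41194) = (139 + 34786)/16320 = 34925*(1/16320) = 6985/3264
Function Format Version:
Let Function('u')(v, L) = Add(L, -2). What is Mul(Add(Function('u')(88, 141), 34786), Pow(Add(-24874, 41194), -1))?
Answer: Rational(6985, 3264) ≈ 2.1400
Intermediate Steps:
Function('u')(v, L) = Add(-2, L)
Mul(Add(Function('u')(88, 141), 34786), Pow(Add(-24874, 41194), -1)) = Mul(Add(Add(-2, 141), 34786), Pow(Add(-24874, 41194), -1)) = Mul(Add(139, 34786), Pow(16320, -1)) = Mul(34925, Rational(1, 16320)) = Rational(6985, 3264)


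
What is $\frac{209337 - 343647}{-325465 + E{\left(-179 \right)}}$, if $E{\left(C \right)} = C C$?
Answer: $\frac{22385}{48904} \approx 0.45773$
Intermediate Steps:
$E{\left(C \right)} = C^{2}$
$\frac{209337 - 343647}{-325465 + E{\left(-179 \right)}} = \frac{209337 - 343647}{-325465 + \left(-179\right)^{2}} = - \frac{134310}{-325465 + 32041} = - \frac{134310}{-293424} = \left(-134310\right) \left(- \frac{1}{293424}\right) = \frac{22385}{48904}$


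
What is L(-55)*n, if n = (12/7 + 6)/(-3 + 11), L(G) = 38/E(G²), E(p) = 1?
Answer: 513/14 ≈ 36.643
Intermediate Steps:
L(G) = 38 (L(G) = 38/1 = 38*1 = 38)
n = 27/28 (n = (12*(⅐) + 6)/8 = (12/7 + 6)*(⅛) = (54/7)*(⅛) = 27/28 ≈ 0.96429)
L(-55)*n = 38*(27/28) = 513/14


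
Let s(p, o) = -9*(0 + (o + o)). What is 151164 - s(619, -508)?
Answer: 142020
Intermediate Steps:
s(p, o) = -18*o (s(p, o) = -9*(0 + 2*o) = -18*o)
151164 - s(619, -508) = 151164 - (-18)*(-508) = 151164 - 1*9144 = 151164 - 9144 = 142020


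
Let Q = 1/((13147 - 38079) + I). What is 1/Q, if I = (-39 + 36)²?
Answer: -24923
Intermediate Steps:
I = 9 (I = (-3)² = 9)
Q = -1/24923 (Q = 1/((13147 - 38079) + 9) = 1/(-24932 + 9) = 1/(-24923) = -1/24923 ≈ -4.0124e-5)
1/Q = 1/(-1/24923) = -24923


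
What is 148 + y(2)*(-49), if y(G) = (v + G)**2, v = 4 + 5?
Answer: -5781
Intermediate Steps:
v = 9
y(G) = (9 + G)**2
148 + y(2)*(-49) = 148 + (9 + 2)**2*(-49) = 148 + 11**2*(-49) = 148 + 121*(-49) = 148 - 5929 = -5781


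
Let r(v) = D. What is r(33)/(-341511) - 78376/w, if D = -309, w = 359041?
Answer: -8885107489/40872150317 ≈ -0.21739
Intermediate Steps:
r(v) = -309
r(33)/(-341511) - 78376/w = -309/(-341511) - 78376/359041 = -309*(-1/341511) - 78376*1/359041 = 103/113837 - 78376/359041 = -8885107489/40872150317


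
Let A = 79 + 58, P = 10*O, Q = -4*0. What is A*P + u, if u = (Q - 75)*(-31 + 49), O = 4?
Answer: 4130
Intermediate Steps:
Q = 0
P = 40 (P = 10*4 = 40)
A = 137
u = -1350 (u = (0 - 75)*(-31 + 49) = -75*18 = -1350)
A*P + u = 137*40 - 1350 = 5480 - 1350 = 4130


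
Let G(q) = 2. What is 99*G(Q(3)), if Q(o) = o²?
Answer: 198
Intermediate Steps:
99*G(Q(3)) = 99*2 = 198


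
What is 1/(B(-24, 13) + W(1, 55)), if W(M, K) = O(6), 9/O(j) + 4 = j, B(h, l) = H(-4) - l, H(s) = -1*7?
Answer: -2/31 ≈ -0.064516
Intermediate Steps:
H(s) = -7
B(h, l) = -7 - l
O(j) = 9/(-4 + j)
W(M, K) = 9/2 (W(M, K) = 9/(-4 + 6) = 9/2)
1/(B(-24, 13) + W(1, 55)) = 1/((-7 - 1*13) + 9/2) = 1/((-7 - 13) + 9/2) = 1/(-20 + 9/2) = 1/(-31/2) = -2/31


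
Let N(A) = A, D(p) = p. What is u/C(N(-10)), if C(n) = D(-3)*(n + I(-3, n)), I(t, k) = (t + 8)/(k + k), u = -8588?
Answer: -34352/123 ≈ -279.28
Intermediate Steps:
I(t, k) = (8 + t)/(2*k) (I(t, k) = (8 + t)/((2*k)) = (8 + t)*(1/(2*k)) = (8 + t)/(2*k))
C(n) = -3*n - 15/(2*n) (C(n) = -3*(n + (8 - 3)/(2*n)) = -3*(n + (1/2)*5/n) = -3*(n + 5/(2*n)) = -3*n - 15/(2*n))
u/C(N(-10)) = -8588/(-3*(-10) - 15/2/(-10)) = -8588/(30 - 15/2*(-1/10)) = -8588/(30 + 3/4) = -8588/123/4 = -8588*4/123 = -34352/123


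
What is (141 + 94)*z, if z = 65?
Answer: 15275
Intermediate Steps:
(141 + 94)*z = (141 + 94)*65 = 235*65 = 15275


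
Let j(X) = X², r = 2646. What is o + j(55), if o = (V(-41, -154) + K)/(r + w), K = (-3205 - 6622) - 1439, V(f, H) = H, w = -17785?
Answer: 45806895/15139 ≈ 3025.8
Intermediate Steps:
K = -11266 (K = -9827 - 1439 = -11266)
o = 11420/15139 (o = (-154 - 11266)/(2646 - 17785) = -11420/(-15139) = -11420*(-1/15139) = 11420/15139 ≈ 0.75434)
o + j(55) = 11420/15139 + 55² = 11420/15139 + 3025 = 45806895/15139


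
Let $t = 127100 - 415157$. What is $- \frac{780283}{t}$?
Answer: $\frac{111469}{41151} \approx 2.7088$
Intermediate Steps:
$t = -288057$
$- \frac{780283}{t} = - \frac{780283}{-288057} = \left(-780283\right) \left(- \frac{1}{288057}\right) = \frac{111469}{41151}$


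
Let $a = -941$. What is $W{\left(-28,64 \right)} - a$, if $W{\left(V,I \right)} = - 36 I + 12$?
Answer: $-1351$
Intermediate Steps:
$W{\left(V,I \right)} = 12 - 36 I$
$W{\left(-28,64 \right)} - a = \left(12 - 2304\right) - -941 = \left(12 - 2304\right) + 941 = -2292 + 941 = -1351$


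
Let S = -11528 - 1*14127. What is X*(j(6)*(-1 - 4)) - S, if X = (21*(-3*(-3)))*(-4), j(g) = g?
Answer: 48335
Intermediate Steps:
X = -756 (X = (21*9)*(-4) = 189*(-4) = -756)
S = -25655 (S = -11528 - 14127 = -25655)
X*(j(6)*(-1 - 4)) - S = -4536*(-1 - 4) - 1*(-25655) = -4536*(-5) + 25655 = -756*(-30) + 25655 = 22680 + 25655 = 48335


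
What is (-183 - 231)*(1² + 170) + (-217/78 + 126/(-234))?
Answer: -5522191/78 ≈ -70797.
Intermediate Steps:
(-183 - 231)*(1² + 170) + (-217/78 + 126/(-234)) = -414*(1 + 170) + (-217*1/78 + 126*(-1/234)) = -414*171 + (-217/78 - 7/13) = -70794 - 259/78 = -5522191/78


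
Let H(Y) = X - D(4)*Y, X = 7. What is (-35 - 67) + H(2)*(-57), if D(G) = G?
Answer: -45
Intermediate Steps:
H(Y) = 7 - 4*Y
(-35 - 67) + H(2)*(-57) = (-35 - 67) + (7 - 4*2)*(-57) = -102 + (7 - 8)*(-57) = -102 - 1*(-57) = -102 + 57 = -45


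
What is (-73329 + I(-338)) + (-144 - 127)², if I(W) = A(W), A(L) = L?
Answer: -226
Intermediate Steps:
I(W) = W
(-73329 + I(-338)) + (-144 - 127)² = (-73329 - 338) + (-144 - 127)² = -73667 + (-271)² = -73667 + 73441 = -226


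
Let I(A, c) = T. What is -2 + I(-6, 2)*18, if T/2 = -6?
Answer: -218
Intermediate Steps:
T = -12 (T = 2*(-6) = -12)
I(A, c) = -12
-2 + I(-6, 2)*18 = -2 - 12*18 = -2 - 216 = -218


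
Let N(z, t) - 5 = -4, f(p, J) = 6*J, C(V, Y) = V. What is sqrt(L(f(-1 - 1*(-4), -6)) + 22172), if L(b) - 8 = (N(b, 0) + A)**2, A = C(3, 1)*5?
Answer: 2*sqrt(5609) ≈ 149.79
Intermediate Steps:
N(z, t) = 1 (N(z, t) = 5 - 4 = 1)
A = 15 (A = 3*5 = 15)
L(b) = 264 (L(b) = 8 + (1 + 15)**2 = 8 + 16**2 = 8 + 256 = 264)
sqrt(L(f(-1 - 1*(-4), -6)) + 22172) = sqrt(264 + 22172) = sqrt(22436) = 2*sqrt(5609)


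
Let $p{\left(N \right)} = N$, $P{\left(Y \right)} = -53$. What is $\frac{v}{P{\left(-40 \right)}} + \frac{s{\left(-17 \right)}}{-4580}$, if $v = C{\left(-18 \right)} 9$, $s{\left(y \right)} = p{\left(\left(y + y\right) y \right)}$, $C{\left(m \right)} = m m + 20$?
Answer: $- \frac{7105157}{121370} \approx -58.541$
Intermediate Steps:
$C{\left(m \right)} = 20 + m^{2}$ ($C{\left(m \right)} = m^{2} + 20 = 20 + m^{2}$)
$s{\left(y \right)} = 2 y^{2}$ ($s{\left(y \right)} = \left(y + y\right) y = 2 y y = 2 y^{2}$)
$v = 3096$ ($v = \left(20 + \left(-18\right)^{2}\right) 9 = \left(20 + 324\right) 9 = 344 \cdot 9 = 3096$)
$\frac{v}{P{\left(-40 \right)}} + \frac{s{\left(-17 \right)}}{-4580} = \frac{3096}{-53} + \frac{2 \left(-17\right)^{2}}{-4580} = 3096 \left(- \frac{1}{53}\right) + 2 \cdot 289 \left(- \frac{1}{4580}\right) = - \frac{3096}{53} + 578 \left(- \frac{1}{4580}\right) = - \frac{3096}{53} - \frac{289}{2290} = - \frac{7105157}{121370}$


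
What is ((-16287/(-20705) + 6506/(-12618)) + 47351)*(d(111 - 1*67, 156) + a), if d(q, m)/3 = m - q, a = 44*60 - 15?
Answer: 2034994787181377/14514205 ≈ 1.4021e+8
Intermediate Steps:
a = 2625 (a = 2640 - 15 = 2625)
d(q, m) = -3*q + 3*m (d(q, m) = 3*(m - q) = -3*q + 3*m)
((-16287/(-20705) + 6506/(-12618)) + 47351)*(d(111 - 1*67, 156) + a) = ((-16287/(-20705) + 6506/(-12618)) + 47351)*((-3*(111 - 1*67) + 3*156) + 2625) = ((-16287*(-1/20705) + 6506*(-1/12618)) + 47351)*((-3*(111 - 67) + 468) + 2625) = ((16287/20705 - 3253/6309) + 47351)*((-3*44 + 468) + 2625) = (35401318/130627845 + 47351)*((-132 + 468) + 2625) = 6185394489913*(336 + 2625)/130627845 = (6185394489913/130627845)*2961 = 2034994787181377/14514205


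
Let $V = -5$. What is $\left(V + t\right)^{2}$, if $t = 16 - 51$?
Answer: $1600$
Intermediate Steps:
$t = -35$ ($t = 16 - 51 = -35$)
$\left(V + t\right)^{2} = \left(-5 - 35\right)^{2} = \left(-40\right)^{2} = 1600$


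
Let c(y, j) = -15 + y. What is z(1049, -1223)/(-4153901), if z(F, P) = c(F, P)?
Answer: -1034/4153901 ≈ -0.00024892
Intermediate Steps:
z(F, P) = -15 + F
z(1049, -1223)/(-4153901) = (-15 + 1049)/(-4153901) = 1034*(-1/4153901) = -1034/4153901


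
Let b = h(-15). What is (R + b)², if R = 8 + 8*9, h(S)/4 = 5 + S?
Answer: 1600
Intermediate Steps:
h(S) = 20 + 4*S (h(S) = 4*(5 + S) = 20 + 4*S)
b = -40 (b = 20 + 4*(-15) = 20 - 60 = -40)
R = 80 (R = 8 + 72 = 80)
(R + b)² = (80 - 40)² = 40² = 1600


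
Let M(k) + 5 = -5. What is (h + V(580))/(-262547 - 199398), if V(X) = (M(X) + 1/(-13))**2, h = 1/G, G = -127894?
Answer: -33765981/153607983958 ≈ -0.00021982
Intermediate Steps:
h = -1/127894 (h = 1/(-127894) = -1/127894 ≈ -7.8190e-6)
M(k) = -10 (M(k) = -5 - 5 = -10)
V(X) = 17161/169 (V(X) = (-10 + 1/(-13))**2 = (-10 - 1/13)**2 = (-131/13)**2 = 17161/169)
(h + V(580))/(-262547 - 199398) = (-1/127894 + 17161/169)/(-262547 - 199398) = (168829905/1662622)/(-461945) = (168829905/1662622)*(-1/461945) = -33765981/153607983958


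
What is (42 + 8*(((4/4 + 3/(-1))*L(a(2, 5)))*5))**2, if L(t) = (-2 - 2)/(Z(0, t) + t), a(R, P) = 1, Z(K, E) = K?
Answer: 131044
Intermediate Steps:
L(t) = -4/t (L(t) = (-2 - 2)/(0 + t) = -4/t)
(42 + 8*(((4/4 + 3/(-1))*L(a(2, 5)))*5))**2 = (42 + 8*(((4/4 + 3/(-1))*(-4/1))*5))**2 = (42 + 8*(((4*(1/4) + 3*(-1))*(-4*1))*5))**2 = (42 + 8*(((1 - 3)*(-4))*5))**2 = (42 + 8*(-2*(-4)*5))**2 = (42 + 8*(8*5))**2 = (42 + 8*40)**2 = (42 + 320)**2 = 362**2 = 131044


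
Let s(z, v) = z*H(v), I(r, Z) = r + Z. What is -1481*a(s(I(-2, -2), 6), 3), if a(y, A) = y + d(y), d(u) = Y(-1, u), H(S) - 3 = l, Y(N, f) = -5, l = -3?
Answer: 7405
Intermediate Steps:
H(S) = 0 (H(S) = 3 - 3 = 0)
d(u) = -5
I(r, Z) = Z + r
s(z, v) = 0 (s(z, v) = z*0 = 0)
a(y, A) = -5 + y (a(y, A) = y - 5 = -5 + y)
-1481*a(s(I(-2, -2), 6), 3) = -1481*(-5 + 0) = -1481*(-5) = 7405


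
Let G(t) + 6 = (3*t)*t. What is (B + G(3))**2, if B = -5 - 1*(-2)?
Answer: 324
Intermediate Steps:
B = -3 (B = -5 + 2 = -3)
G(t) = -6 + 3*t**2 (G(t) = -6 + (3*t)*t = -6 + 3*t**2)
(B + G(3))**2 = (-3 + (-6 + 3*3**2))**2 = (-3 + (-6 + 3*9))**2 = (-3 + (-6 + 27))**2 = (-3 + 21)**2 = 18**2 = 324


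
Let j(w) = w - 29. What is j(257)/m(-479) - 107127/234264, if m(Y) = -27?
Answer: -6256069/702792 ≈ -8.9017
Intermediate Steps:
j(w) = -29 + w
j(257)/m(-479) - 107127/234264 = (-29 + 257)/(-27) - 107127/234264 = 228*(-1/27) - 107127*1/234264 = -76/9 - 35709/78088 = -6256069/702792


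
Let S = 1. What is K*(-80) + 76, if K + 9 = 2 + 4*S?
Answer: 316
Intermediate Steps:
K = -3 (K = -9 + (2 + 4*1) = -9 + (2 + 4) = -9 + 6 = -3)
K*(-80) + 76 = -3*(-80) + 76 = 240 + 76 = 316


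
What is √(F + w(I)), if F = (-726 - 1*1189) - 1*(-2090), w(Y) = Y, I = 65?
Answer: 4*√15 ≈ 15.492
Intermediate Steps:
F = 175 (F = (-726 - 1189) + 2090 = -1915 + 2090 = 175)
√(F + w(I)) = √(175 + 65) = √240 = 4*√15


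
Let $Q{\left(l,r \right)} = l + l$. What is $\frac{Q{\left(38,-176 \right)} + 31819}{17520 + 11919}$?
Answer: $\frac{31895}{29439} \approx 1.0834$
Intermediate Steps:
$Q{\left(l,r \right)} = 2 l$
$\frac{Q{\left(38,-176 \right)} + 31819}{17520 + 11919} = \frac{2 \cdot 38 + 31819}{17520 + 11919} = \frac{76 + 31819}{29439} = 31895 \cdot \frac{1}{29439} = \frac{31895}{29439}$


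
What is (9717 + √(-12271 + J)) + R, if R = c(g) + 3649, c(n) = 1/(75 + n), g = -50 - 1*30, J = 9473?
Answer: 66829/5 + I*√2798 ≈ 13366.0 + 52.896*I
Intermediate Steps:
g = -80 (g = -50 - 30 = -80)
R = 18244/5 (R = 1/(75 - 80) + 3649 = 1/(-5) + 3649 = -⅕ + 3649 = 18244/5 ≈ 3648.8)
(9717 + √(-12271 + J)) + R = (9717 + √(-12271 + 9473)) + 18244/5 = (9717 + √(-2798)) + 18244/5 = (9717 + I*√2798) + 18244/5 = 66829/5 + I*√2798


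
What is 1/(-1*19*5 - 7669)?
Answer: -1/7764 ≈ -0.00012880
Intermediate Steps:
1/(-1*19*5 - 7669) = 1/(-19*5 - 7669) = 1/(-95 - 7669) = 1/(-7764) = -1/7764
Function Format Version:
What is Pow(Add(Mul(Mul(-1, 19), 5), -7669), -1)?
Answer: Rational(-1, 7764) ≈ -0.00012880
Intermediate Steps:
Pow(Add(Mul(Mul(-1, 19), 5), -7669), -1) = Pow(Add(Mul(-19, 5), -7669), -1) = Pow(Add(-95, -7669), -1) = Pow(-7764, -1) = Rational(-1, 7764)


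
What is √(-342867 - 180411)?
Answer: 3*I*√58142 ≈ 723.38*I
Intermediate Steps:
√(-342867 - 180411) = √(-523278) = 3*I*√58142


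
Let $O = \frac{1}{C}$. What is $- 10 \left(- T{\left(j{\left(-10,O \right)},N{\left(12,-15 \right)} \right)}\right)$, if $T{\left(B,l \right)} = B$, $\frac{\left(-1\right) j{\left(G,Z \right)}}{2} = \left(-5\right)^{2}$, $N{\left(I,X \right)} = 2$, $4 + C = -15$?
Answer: $-500$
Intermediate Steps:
$C = -19$ ($C = -4 - 15 = -19$)
$O = - \frac{1}{19}$ ($O = \frac{1}{-19} = - \frac{1}{19} \approx -0.052632$)
$j{\left(G,Z \right)} = -50$ ($j{\left(G,Z \right)} = - 2 \left(-5\right)^{2} = \left(-2\right) 25 = -50$)
$- 10 \left(- T{\left(j{\left(-10,O \right)},N{\left(12,-15 \right)} \right)}\right) = - 10 \left(\left(-1\right) \left(-50\right)\right) = \left(-10\right) 50 = -500$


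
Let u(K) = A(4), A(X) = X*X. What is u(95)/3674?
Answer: 8/1837 ≈ 0.0043549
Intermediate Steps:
A(X) = X²
u(K) = 16 (u(K) = 4² = 16)
u(95)/3674 = 16/3674 = 16*(1/3674) = 8/1837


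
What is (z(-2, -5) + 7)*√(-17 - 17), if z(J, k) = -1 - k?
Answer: 11*I*√34 ≈ 64.141*I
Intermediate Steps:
(z(-2, -5) + 7)*√(-17 - 17) = ((-1 - 1*(-5)) + 7)*√(-17 - 17) = ((-1 + 5) + 7)*√(-34) = (4 + 7)*(I*√34) = 11*(I*√34) = 11*I*√34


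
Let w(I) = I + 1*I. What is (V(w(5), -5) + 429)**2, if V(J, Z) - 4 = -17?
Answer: 173056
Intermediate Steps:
w(I) = 2*I (w(I) = I + I = 2*I)
V(J, Z) = -13 (V(J, Z) = 4 - 17 = -13)
(V(w(5), -5) + 429)**2 = (-13 + 429)**2 = 416**2 = 173056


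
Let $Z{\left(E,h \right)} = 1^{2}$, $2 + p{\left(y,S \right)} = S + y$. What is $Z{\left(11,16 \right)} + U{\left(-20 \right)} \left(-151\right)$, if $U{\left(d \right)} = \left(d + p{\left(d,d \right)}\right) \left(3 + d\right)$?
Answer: $-159153$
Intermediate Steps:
$p{\left(y,S \right)} = -2 + S + y$ ($p{\left(y,S \right)} = -2 + \left(S + y\right) = -2 + S + y$)
$U{\left(d \right)} = \left(-2 + 3 d\right) \left(3 + d\right)$ ($U{\left(d \right)} = \left(d + \left(-2 + d + d\right)\right) \left(3 + d\right) = \left(d + \left(-2 + 2 d\right)\right) \left(3 + d\right) = \left(-2 + 3 d\right) \left(3 + d\right)$)
$Z{\left(E,h \right)} = 1$
$Z{\left(11,16 \right)} + U{\left(-20 \right)} \left(-151\right) = 1 + \left(-6 + 3 \left(-20\right)^{2} + 7 \left(-20\right)\right) \left(-151\right) = 1 + \left(-6 + 3 \cdot 400 - 140\right) \left(-151\right) = 1 + \left(-6 + 1200 - 140\right) \left(-151\right) = 1 + 1054 \left(-151\right) = 1 - 159154 = -159153$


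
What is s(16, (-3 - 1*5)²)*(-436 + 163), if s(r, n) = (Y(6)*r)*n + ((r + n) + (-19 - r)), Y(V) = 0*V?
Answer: -12285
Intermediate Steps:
Y(V) = 0
s(r, n) = -19 + n (s(r, n) = (0*r)*n + ((r + n) + (-19 - r)) = 0*n + ((n + r) + (-19 - r)) = 0 + (-19 + n) = -19 + n)
s(16, (-3 - 1*5)²)*(-436 + 163) = (-19 + (-3 - 1*5)²)*(-436 + 163) = (-19 + (-3 - 5)²)*(-273) = (-19 + (-8)²)*(-273) = (-19 + 64)*(-273) = 45*(-273) = -12285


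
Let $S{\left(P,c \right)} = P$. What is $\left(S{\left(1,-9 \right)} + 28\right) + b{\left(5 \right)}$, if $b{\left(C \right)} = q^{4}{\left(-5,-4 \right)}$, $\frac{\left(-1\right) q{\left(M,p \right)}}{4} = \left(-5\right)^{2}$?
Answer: $100000029$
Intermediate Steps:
$q{\left(M,p \right)} = -100$ ($q{\left(M,p \right)} = - 4 \left(-5\right)^{2} = \left(-4\right) 25 = -100$)
$b{\left(C \right)} = 100000000$ ($b{\left(C \right)} = \left(-100\right)^{4} = 100000000$)
$\left(S{\left(1,-9 \right)} + 28\right) + b{\left(5 \right)} = \left(1 + 28\right) + 100000000 = 29 + 100000000 = 100000029$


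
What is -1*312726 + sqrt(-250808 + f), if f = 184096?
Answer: -312726 + 2*I*sqrt(16678) ≈ -3.1273e+5 + 258.29*I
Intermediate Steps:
-1*312726 + sqrt(-250808 + f) = -1*312726 + sqrt(-250808 + 184096) = -312726 + sqrt(-66712) = -312726 + 2*I*sqrt(16678)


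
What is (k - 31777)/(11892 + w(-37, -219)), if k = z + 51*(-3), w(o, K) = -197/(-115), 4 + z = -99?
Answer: -3683795/1367777 ≈ -2.6933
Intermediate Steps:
z = -103 (z = -4 - 99 = -103)
w(o, K) = 197/115 (w(o, K) = -197*(-1/115) = 197/115)
k = -256 (k = -103 + 51*(-3) = -103 - 153 = -256)
(k - 31777)/(11892 + w(-37, -219)) = (-256 - 31777)/(11892 + 197/115) = -32033/1367777/115 = -32033*115/1367777 = -3683795/1367777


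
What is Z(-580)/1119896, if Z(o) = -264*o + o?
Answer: 38135/279974 ≈ 0.13621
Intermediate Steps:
Z(o) = -263*o
Z(-580)/1119896 = -263*(-580)/1119896 = 152540*(1/1119896) = 38135/279974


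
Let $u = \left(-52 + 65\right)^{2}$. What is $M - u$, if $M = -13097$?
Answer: $-13266$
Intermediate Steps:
$u = 169$ ($u = 13^{2} = 169$)
$M - u = -13097 - 169 = -13266$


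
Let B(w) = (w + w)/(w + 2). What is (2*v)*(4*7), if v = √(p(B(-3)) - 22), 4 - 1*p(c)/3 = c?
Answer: 112*I*√7 ≈ 296.32*I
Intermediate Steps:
B(w) = 2*w/(2 + w) (B(w) = (2*w)/(2 + w) = 2*w/(2 + w))
p(c) = 12 - 3*c
v = 2*I*√7 (v = √((12 - 6*(-3)/(2 - 3)) - 22) = √((12 - 6*(-3)/(-1)) - 22) = √((12 - 6*(-3)*(-1)) - 22) = √((12 - 3*6) - 22) = √((12 - 18) - 22) = √(-6 - 22) = √(-28) = 2*I*√7 ≈ 5.2915*I)
(2*v)*(4*7) = (2*(2*I*√7))*(4*7) = (4*I*√7)*28 = 112*I*√7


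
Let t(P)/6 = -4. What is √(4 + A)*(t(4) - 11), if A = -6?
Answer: -35*I*√2 ≈ -49.497*I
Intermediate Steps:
t(P) = -24 (t(P) = 6*(-4) = -24)
√(4 + A)*(t(4) - 11) = √(4 - 6)*(-24 - 11) = √(-2)*(-35) = (I*√2)*(-35) = -35*I*√2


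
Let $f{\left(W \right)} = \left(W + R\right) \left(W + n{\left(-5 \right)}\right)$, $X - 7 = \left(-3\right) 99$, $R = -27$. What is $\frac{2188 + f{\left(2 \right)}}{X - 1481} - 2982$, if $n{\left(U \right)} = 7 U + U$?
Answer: $- \frac{5284260}{1771} \approx -2983.8$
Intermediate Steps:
$n{\left(U \right)} = 8 U$
$X = -290$ ($X = 7 - 297 = -290$)
$f{\left(W \right)} = \left(-40 + W\right) \left(-27 + W\right)$ ($f{\left(W \right)} = \left(W - 27\right) \left(W + 8 \left(-5\right)\right) = \left(-27 + W\right) \left(W - 40\right) = \left(-27 + W\right) \left(-40 + W\right) = \left(-40 + W\right) \left(-27 + W\right)$)
$\frac{2188 + f{\left(2 \right)}}{X - 1481} - 2982 = \frac{2188 + \left(1080 + 2^{2} - 134\right)}{-290 - 1481} - 2982 = \frac{2188 + \left(1080 + 4 - 134\right)}{-1771} - 2982 = \left(2188 + 950\right) \left(- \frac{1}{1771}\right) - 2982 = 3138 \left(- \frac{1}{1771}\right) - 2982 = - \frac{3138}{1771} - 2982 = - \frac{5284260}{1771}$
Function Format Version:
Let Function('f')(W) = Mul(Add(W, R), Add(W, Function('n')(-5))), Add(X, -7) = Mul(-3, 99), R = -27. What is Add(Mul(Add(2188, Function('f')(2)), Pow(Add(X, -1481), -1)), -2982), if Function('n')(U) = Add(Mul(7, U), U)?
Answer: Rational(-5284260, 1771) ≈ -2983.8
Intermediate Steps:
Function('n')(U) = Mul(8, U)
X = -290 (X = Add(7, Mul(-3, 99)) = Add(7, -297) = -290)
Function('f')(W) = Mul(Add(-40, W), Add(-27, W)) (Function('f')(W) = Mul(Add(W, -27), Add(W, Mul(8, -5))) = Mul(Add(-27, W), Add(W, -40)) = Mul(Add(-27, W), Add(-40, W)) = Mul(Add(-40, W), Add(-27, W)))
Add(Mul(Add(2188, Function('f')(2)), Pow(Add(X, -1481), -1)), -2982) = Add(Mul(Add(2188, Add(1080, Pow(2, 2), Mul(-67, 2))), Pow(Add(-290, -1481), -1)), -2982) = Add(Mul(Add(2188, Add(1080, 4, -134)), Pow(-1771, -1)), -2982) = Add(Mul(Add(2188, 950), Rational(-1, 1771)), -2982) = Add(Mul(3138, Rational(-1, 1771)), -2982) = Add(Rational(-3138, 1771), -2982) = Rational(-5284260, 1771)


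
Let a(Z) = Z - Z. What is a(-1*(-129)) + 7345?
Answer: 7345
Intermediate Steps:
a(Z) = 0
a(-1*(-129)) + 7345 = 0 + 7345 = 7345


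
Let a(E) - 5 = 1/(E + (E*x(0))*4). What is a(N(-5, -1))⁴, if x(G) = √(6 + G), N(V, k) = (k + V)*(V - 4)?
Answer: 432794896039003393/692579225610000 + 16873740896753*√6/43286201600625 ≈ 625.86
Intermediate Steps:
N(V, k) = (-4 + V)*(V + k) (N(V, k) = (V + k)*(-4 + V) = (-4 + V)*(V + k))
a(E) = 5 + 1/(E + 4*E*√6) (a(E) = 5 + 1/(E + (E*√(6 + 0))*4) = 5 + 1/(E + (E*√6)*4) = 5 + 1/(E + 4*E*√6))
a(N(-5, -1))⁴ = ((1 + 5*((-5)² - 4*(-5) - 4*(-1) - 5*(-1)) + 20*((-5)² - 4*(-5) - 4*(-1) - 5*(-1))*√6)/(((-5)² - 4*(-5) - 4*(-1) - 5*(-1))*(1 + 4*√6)))⁴ = ((1 + 5*(25 + 20 + 4 + 5) + 20*(25 + 20 + 4 + 5)*√6)/((25 + 20 + 4 + 5)*(1 + 4*√6)))⁴ = ((1 + 5*54 + 20*54*√6)/(54*(1 + 4*√6)))⁴ = ((1 + 270 + 1080*√6)/(54*(1 + 4*√6)))⁴ = ((271 + 1080*√6)/(54*(1 + 4*√6)))⁴ = (271 + 1080*√6)⁴/(8503056*(1 + 4*√6)⁴)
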